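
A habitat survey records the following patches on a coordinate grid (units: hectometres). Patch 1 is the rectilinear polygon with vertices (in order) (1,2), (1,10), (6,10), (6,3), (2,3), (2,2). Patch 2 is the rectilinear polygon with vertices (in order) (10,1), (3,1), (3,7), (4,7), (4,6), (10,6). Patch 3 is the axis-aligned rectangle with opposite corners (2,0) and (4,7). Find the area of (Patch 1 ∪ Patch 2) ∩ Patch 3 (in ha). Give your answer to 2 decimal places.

10.00

|Patch 1 ∪ Patch 2| = 62.
|(Patch 1 ∪ Patch 2) ∩ Patch 3| = 10.00.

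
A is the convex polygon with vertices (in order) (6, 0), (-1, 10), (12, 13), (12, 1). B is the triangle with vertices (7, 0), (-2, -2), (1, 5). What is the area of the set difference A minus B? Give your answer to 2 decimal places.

110.57

|A| = 111.5, |A∩B| = 0.9306.
|A ∖ B| = |A| − |A∩B| = 111.5 − 0.9306 = 110.57.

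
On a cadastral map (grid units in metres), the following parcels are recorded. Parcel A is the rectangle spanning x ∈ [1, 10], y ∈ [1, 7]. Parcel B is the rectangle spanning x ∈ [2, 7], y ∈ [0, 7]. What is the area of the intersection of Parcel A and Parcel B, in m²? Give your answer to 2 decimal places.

|Parcel A∩Parcel B|: x∈[2,7], y∈[1,7] → 5·6 = 30.

30.00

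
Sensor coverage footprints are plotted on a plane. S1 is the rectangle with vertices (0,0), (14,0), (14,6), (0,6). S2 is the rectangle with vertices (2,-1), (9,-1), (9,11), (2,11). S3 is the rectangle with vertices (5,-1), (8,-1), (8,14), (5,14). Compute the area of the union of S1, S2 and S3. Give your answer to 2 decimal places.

135.00

By inclusion–exclusion:
Individual areas: |S1| = 84, |S2| = 84, |S3| = 45.
|S1∩S2|: x∈[2,9], y∈[0,6] → 7·6 = 42.
|S1∩S3|: x∈[5,8], y∈[0,6] → 3·6 = 18.
|S2∩S3|: x∈[5,8], y∈[-1,11] → 3·12 = 36.
|S1∩S2∩S3| = 18.
|S1 ∪ S2 ∪ S3| = 213 − 96 + 18 = 135.00.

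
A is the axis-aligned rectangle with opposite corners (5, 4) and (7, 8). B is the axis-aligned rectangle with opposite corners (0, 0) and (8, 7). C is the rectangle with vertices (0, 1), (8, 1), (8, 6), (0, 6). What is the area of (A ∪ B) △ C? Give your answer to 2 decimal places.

18.00

|A ∪ B| = 58.
|(A ∪ B) ∩ C| = 40.
|(A ∪ B) △ C| = 58 + 40 − 80 = 18.00.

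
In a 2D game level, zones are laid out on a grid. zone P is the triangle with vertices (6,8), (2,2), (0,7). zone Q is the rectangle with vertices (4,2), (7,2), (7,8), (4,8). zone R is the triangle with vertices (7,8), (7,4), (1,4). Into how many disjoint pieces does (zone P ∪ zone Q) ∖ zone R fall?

3

(zone P ∪ zone Q) ∖ zone R splits into 3 disjoint pieces (area 2.1333, area 11.5439, area 6).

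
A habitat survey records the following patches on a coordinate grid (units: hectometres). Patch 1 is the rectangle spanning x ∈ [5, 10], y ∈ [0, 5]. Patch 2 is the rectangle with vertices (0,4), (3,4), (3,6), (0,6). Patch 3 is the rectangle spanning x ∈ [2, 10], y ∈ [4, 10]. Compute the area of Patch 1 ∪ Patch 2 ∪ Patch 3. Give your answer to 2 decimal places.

72.00

By inclusion–exclusion:
Individual areas: |Patch 1| = 25, |Patch 2| = 6, |Patch 3| = 48.
|Patch 1∩Patch 2| = 0 (no overlap).
|Patch 1∩Patch 3|: x∈[5,10], y∈[4,5] → 5·1 = 5.
|Patch 2∩Patch 3|: x∈[2,3], y∈[4,6] → 1·2 = 2.
|Patch 1∩Patch 2∩Patch 3| = 0.
|Patch 1 ∪ Patch 2 ∪ Patch 3| = 79 − 7 + 0 = 72.00.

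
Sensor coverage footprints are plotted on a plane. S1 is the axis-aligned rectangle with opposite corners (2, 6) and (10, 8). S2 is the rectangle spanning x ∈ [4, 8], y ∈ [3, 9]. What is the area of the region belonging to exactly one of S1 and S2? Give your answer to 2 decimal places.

|S1∩S2|: x∈[4,8], y∈[6,8] → 4·2 = 8.
|S1 △ S2| = |S1| + |S2| − 2·|S1∩S2| = 16 + 24 − 16 = 24.00.

24.00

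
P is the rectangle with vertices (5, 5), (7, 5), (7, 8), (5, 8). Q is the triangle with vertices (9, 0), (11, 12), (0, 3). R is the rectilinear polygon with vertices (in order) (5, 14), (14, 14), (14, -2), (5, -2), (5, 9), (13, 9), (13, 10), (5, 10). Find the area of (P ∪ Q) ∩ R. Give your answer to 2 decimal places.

40.47

|P ∪ Q| = 57.5051.
|(P ∪ Q) ∩ R| = 40.47.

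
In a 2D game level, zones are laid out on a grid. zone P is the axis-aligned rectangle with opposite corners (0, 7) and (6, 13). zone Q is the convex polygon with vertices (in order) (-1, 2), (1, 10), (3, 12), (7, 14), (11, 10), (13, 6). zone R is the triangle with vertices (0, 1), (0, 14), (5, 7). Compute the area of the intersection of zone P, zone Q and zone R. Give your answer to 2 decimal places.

10.92

The intersection is the polygon with vertices (0.25,7), (1,10), (2.083,11.083), (5,7).
By the shoelace formula its area is 10.92.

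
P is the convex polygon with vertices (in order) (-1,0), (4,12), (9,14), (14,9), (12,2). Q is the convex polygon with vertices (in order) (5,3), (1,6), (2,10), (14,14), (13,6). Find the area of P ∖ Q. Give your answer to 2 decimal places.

|P| = 128.5, |P∩Q| = 76.3457.
|P ∖ Q| = |P| − |P∩Q| = 128.5 − 76.3457 = 52.15.

52.15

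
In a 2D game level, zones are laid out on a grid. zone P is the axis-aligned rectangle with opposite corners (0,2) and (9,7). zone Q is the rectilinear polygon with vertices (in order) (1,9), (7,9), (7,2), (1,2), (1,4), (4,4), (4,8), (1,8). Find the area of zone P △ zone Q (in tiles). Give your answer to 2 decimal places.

33.00

|zone P| = 45, |zone Q| = 30, |zone P∩zone Q| = 21.
|zone P △ zone Q| = |zone P| + |zone Q| − 2·|zone P∩zone Q| = 45 + 30 − 42 = 33.00.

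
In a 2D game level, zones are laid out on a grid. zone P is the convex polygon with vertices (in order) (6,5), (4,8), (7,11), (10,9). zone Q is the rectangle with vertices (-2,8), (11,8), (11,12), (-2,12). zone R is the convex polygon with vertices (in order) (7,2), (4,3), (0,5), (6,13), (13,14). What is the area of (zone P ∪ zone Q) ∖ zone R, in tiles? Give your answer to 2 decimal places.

24.00

|zone P ∪ zone Q| = 59.5.
|(zone P ∪ zone Q) ∩ zone R| = 35.5.
|(zone P ∪ zone Q) ∖ zone R| = 59.5 − 35.5 = 24.00.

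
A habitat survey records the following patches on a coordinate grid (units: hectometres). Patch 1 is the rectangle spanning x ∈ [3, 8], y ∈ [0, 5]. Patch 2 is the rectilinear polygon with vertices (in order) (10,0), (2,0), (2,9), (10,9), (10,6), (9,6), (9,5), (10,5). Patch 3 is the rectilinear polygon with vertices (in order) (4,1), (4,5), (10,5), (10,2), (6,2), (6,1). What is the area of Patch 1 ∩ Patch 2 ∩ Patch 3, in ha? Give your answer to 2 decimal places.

14.00

The intersection is the polygon with vertices (8,5), (8,2), (6,2), (6,1), (4,1), (4,5).
By the shoelace formula its area is 14.00.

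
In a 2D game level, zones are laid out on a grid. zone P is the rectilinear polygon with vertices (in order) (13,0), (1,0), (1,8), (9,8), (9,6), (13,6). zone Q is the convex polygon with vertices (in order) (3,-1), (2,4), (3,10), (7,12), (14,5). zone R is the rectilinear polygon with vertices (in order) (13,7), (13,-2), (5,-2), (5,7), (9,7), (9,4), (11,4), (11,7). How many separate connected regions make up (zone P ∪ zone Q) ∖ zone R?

(zone P ∪ zone Q) ∖ zone R splits into 2 disjoint pieces (area 65.85, area 0.7727).

2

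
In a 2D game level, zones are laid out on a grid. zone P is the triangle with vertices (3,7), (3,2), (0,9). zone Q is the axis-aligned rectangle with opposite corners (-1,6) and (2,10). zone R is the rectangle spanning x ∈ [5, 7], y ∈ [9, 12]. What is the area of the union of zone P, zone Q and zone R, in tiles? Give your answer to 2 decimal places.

By inclusion–exclusion:
Individual areas: |zone P| = 7.5, |zone Q| = 12, |zone R| = 6.
|zone P∩zone Q| = 2.7381.
|zone P∩zone R| = 0.
|zone Q∩zone R| = 0 (no overlap).
|zone P∩zone Q∩zone R| = 0.
|zone P ∪ zone Q ∪ zone R| = 25.5 − 2.7381 + 0 = 22.76.

22.76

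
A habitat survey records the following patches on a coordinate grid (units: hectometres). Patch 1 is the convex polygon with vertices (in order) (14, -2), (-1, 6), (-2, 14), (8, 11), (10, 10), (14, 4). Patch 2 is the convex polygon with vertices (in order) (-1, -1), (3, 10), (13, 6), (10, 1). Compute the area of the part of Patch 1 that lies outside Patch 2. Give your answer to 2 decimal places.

73.37

|Patch 1| = 134, |Patch 1∩Patch 2| = 60.6293.
|Patch 1 ∖ Patch 2| = |Patch 1| − |Patch 1∩Patch 2| = 134 − 60.6293 = 73.37.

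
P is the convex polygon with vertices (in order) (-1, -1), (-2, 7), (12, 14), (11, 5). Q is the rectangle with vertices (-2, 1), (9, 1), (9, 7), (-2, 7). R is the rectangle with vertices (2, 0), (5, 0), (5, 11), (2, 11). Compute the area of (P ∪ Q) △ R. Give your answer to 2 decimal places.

|P ∪ Q| = 121.75.
|(P ∪ Q) ∩ R| = 26.5.
|(P ∪ Q) △ R| = 121.75 + 33 − 53 = 101.75.

101.75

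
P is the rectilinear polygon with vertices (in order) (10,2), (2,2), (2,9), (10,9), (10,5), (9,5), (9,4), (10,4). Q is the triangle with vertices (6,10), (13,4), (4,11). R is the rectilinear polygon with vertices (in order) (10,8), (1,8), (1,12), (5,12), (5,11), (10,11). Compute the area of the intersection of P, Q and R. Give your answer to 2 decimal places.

The intersection is the polygon with vertices (8.333,8), (7.857,8), (6.571,9), (7.167,9).
By the shoelace formula its area is 0.54.

0.54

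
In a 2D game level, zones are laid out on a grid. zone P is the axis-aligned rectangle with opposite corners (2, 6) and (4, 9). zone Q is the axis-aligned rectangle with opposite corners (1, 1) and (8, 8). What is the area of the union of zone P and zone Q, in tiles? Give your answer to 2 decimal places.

By inclusion–exclusion:
Individual areas: |zone P| = 6, |zone Q| = 49.
|zone P∩zone Q|: x∈[2,4], y∈[6,8] → 2·2 = 4.
|zone P ∪ zone Q| = 55 − 4 = 51.00.

51.00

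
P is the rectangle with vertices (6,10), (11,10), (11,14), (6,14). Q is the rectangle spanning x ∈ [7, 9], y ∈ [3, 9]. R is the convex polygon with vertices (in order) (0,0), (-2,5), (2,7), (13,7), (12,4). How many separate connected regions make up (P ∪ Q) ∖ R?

2

(P ∪ Q) ∖ R splits into 2 disjoint pieces (area 20, area 4).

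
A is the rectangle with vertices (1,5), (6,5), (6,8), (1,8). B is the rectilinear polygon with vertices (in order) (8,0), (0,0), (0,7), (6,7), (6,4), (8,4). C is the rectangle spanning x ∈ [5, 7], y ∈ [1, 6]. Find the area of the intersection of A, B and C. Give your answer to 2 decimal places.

1.00

The intersection is the polygon with vertices (5,5), (5,6), (6,6), (6,5).
By the shoelace formula its area is 1.00.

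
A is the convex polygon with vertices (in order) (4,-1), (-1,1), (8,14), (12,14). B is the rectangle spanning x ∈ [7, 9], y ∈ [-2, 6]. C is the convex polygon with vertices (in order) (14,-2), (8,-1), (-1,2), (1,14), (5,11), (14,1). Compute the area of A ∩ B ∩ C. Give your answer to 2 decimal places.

0.50

The intersection is the polygon with vertices (7,6), (7.733,6), (7,4.625).
By the shoelace formula its area is 0.50.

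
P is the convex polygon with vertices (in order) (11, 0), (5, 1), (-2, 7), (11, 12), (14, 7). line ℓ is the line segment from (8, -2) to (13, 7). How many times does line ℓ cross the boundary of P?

The segment meets the boundary at (9.271,0.288).

1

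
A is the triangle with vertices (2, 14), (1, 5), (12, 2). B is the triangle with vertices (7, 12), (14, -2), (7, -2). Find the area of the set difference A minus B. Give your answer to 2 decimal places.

39.41

|A| = 51, |A∩B| = 11.5909.
|A ∖ B| = |A| − |A∩B| = 51 − 11.5909 = 39.41.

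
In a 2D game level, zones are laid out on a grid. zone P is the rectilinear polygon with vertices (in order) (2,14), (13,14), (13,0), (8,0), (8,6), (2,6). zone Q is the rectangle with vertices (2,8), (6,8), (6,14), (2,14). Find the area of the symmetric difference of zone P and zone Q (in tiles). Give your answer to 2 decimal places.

94.00

|zone P| = 118, |zone Q| = 24, |zone P∩zone Q| = 24.
|zone P △ zone Q| = |zone P| + |zone Q| − 2·|zone P∩zone Q| = 118 + 24 − 48 = 94.00.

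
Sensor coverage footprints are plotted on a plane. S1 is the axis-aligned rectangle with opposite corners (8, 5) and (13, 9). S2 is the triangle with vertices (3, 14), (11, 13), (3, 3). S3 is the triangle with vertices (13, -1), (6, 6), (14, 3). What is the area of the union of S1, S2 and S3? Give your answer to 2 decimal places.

81.42

By inclusion–exclusion:
Individual areas: |S1| = 20, |S2| = 44, |S3| = 17.5.
|S1∩S2| = 0.
|S1∩S3| = 0.0833.
|S2∩S3| = 0.
|S1∩S2∩S3| = 0.
|S1 ∪ S2 ∪ S3| = 81.5 − 0.0833 + 0 = 81.42.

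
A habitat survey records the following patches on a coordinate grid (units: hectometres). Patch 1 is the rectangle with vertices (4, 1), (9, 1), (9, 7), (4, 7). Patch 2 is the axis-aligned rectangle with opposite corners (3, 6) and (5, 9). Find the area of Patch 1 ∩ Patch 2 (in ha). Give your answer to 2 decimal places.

1.00

|Patch 1∩Patch 2|: x∈[4,5], y∈[6,7] → 1·1 = 1.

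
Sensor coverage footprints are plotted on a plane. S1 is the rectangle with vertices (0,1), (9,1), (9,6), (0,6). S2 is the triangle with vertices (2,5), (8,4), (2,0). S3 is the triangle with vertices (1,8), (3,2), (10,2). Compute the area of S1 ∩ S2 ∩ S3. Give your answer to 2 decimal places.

The intersection is the polygon with vertices (6.667,4.222), (7.5,3.667), (5,2), (3,2), (2,5).
By the shoelace formula its area is 10.22.

10.22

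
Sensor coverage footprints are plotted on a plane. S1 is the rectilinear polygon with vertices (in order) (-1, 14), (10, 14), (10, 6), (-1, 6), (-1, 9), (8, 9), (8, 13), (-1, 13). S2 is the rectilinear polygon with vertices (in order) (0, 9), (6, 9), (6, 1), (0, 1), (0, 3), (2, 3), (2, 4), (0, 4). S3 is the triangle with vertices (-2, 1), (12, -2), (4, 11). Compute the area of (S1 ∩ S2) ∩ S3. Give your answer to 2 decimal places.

11.82

The region (S1 ∩ S2) ∩ S3 is the polygon with vertices (5.231,9), (6,7.75), (6,6), (1,6), (2.8,9).
By the shoelace formula its area is 11.82.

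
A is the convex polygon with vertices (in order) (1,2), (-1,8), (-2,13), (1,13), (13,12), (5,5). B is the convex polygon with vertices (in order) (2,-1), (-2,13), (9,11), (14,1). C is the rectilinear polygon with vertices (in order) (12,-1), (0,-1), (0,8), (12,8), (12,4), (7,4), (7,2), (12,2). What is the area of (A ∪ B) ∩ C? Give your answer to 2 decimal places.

|A ∪ B| = 155.6925.
|(A ∪ B) ∩ C| = 81.20.

81.20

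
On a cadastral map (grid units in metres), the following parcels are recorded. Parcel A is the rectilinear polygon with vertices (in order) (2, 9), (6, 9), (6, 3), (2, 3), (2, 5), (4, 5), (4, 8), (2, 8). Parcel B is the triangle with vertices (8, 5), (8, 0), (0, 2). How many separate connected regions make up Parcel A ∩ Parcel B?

1

Parcel A ∩ Parcel B is a single connected region.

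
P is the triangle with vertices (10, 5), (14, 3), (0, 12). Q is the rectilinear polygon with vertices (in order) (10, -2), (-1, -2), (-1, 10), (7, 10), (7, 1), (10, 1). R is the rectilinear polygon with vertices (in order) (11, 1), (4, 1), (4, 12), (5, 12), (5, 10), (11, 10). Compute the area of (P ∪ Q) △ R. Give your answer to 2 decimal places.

114.94

|P ∪ Q| = 107.854.
|(P ∪ Q) ∩ R| = 28.9571.
|(P ∪ Q) △ R| = 107.854 + 65 − 57.9143 = 114.94.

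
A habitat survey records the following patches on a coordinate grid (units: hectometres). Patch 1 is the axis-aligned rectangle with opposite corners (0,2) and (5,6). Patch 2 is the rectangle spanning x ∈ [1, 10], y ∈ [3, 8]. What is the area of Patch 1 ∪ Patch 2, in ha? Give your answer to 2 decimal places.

By inclusion–exclusion:
Individual areas: |Patch 1| = 20, |Patch 2| = 45.
|Patch 1∩Patch 2|: x∈[1,5], y∈[3,6] → 4·3 = 12.
|Patch 1 ∪ Patch 2| = 65 − 12 = 53.00.

53.00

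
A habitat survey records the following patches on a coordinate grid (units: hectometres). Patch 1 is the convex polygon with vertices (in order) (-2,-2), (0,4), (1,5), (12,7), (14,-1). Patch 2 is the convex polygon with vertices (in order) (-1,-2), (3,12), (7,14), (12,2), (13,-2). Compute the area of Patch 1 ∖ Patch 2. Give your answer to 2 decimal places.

17.23

|Patch 1| = 102.5, |Patch 1∩Patch 2| = 85.2672.
|Patch 1 ∖ Patch 2| = |Patch 1| − |Patch 1∩Patch 2| = 102.5 − 85.2672 = 17.23.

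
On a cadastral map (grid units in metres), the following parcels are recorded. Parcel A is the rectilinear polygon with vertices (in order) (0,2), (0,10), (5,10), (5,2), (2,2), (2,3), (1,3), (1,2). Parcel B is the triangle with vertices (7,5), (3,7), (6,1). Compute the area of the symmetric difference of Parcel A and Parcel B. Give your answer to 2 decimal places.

|Parcel A| = 39, |Parcel B| = 9, |Parcel A∩Parcel B| = 3.
|Parcel A △ Parcel B| = |Parcel A| + |Parcel B| − 2·|Parcel A∩Parcel B| = 39 + 9 − 6 = 42.00.

42.00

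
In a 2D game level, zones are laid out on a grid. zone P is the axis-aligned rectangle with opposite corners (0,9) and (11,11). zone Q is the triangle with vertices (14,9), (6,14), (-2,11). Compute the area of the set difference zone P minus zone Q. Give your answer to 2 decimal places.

11.70

|zone P| = 22, |zone P∩zone Q| = 10.3.
|zone P ∖ zone Q| = |zone P| − |zone P∩zone Q| = 22 − 10.3 = 11.70.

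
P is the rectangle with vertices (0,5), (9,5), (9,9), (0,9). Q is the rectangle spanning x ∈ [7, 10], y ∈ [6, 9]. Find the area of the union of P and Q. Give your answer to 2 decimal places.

39.00

By inclusion–exclusion:
Individual areas: |P| = 36, |Q| = 9.
|P∩Q|: x∈[7,9], y∈[6,9] → 2·3 = 6.
|P ∪ Q| = 45 − 6 = 39.00.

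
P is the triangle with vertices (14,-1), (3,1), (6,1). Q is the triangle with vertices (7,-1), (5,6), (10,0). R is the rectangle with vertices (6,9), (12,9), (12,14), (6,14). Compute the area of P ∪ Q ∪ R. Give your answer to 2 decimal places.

By inclusion–exclusion:
Individual areas: |P| = 3, |Q| = 11.5, |R| = 30.
|P∩Q| = 1.2799.
|P∩R| = 0.
|Q∩R| = 0.
|P∩Q∩R| = 0.
|P ∪ Q ∪ R| = 44.5 − 1.2799 + 0 = 43.22.

43.22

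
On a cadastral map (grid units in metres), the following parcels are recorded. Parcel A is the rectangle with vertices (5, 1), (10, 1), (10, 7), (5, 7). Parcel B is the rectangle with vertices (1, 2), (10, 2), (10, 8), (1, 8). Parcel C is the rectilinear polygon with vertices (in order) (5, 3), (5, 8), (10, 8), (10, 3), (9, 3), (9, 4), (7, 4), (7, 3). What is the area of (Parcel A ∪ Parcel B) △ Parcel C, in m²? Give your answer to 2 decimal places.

|Parcel A ∪ Parcel B| = 59.
|(Parcel A ∪ Parcel B) ∩ Parcel C| = 23.
|(Parcel A ∪ Parcel B) △ Parcel C| = 59 + 23 − 46 = 36.00.

36.00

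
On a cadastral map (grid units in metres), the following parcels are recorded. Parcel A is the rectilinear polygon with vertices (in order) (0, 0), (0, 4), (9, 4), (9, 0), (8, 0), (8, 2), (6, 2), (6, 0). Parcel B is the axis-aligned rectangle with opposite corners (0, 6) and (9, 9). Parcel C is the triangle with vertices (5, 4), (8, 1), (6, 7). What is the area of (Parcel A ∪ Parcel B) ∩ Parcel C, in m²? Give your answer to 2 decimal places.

3.00

|Parcel A ∪ Parcel B| = 59.
|(Parcel A ∪ Parcel B) ∩ Parcel C| = 3.00.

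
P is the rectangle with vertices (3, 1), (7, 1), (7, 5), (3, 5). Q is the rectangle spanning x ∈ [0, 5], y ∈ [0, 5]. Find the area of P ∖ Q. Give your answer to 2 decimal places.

|P∩Q|: x∈[3,5], y∈[1,5] → 2·4 = 8.
|P| = 16.
|P ∖ Q| = |P| − |P∩Q| = 16 − 8 = 8.00.

8.00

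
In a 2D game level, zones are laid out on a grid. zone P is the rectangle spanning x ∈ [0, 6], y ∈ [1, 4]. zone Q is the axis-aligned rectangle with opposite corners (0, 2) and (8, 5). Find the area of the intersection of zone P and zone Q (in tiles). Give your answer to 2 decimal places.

12.00

|zone P∩zone Q|: x∈[0,6], y∈[2,4] → 6·2 = 12.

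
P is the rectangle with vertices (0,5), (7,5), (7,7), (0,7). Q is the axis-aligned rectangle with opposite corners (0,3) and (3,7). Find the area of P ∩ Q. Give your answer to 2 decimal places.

|P∩Q|: x∈[0,3], y∈[5,7] → 3·2 = 6.

6.00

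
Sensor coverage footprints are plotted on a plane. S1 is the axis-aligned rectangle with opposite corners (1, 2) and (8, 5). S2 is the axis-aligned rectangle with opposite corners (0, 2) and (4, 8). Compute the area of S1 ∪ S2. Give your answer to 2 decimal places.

36.00

By inclusion–exclusion:
Individual areas: |S1| = 21, |S2| = 24.
|S1∩S2|: x∈[1,4], y∈[2,5] → 3·3 = 9.
|S1 ∪ S2| = 45 − 9 = 36.00.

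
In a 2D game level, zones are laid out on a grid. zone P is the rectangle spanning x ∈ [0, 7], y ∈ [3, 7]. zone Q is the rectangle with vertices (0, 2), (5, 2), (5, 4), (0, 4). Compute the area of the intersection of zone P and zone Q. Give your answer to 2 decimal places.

|zone P∩zone Q|: x∈[0,5], y∈[3,4] → 5·1 = 5.

5.00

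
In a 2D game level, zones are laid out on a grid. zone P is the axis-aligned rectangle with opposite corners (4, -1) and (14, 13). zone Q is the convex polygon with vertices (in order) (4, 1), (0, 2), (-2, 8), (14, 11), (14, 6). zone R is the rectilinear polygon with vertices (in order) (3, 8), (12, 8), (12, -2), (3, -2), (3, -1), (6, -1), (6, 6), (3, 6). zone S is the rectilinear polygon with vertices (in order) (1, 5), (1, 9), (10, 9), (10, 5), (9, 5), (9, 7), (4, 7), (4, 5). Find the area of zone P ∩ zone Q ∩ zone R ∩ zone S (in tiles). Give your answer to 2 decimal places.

8.00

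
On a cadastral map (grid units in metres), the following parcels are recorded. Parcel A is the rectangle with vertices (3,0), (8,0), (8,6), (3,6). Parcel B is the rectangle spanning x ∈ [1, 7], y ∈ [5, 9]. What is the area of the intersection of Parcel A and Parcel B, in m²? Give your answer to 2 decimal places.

4.00

|Parcel A∩Parcel B|: x∈[3,7], y∈[5,6] → 4·1 = 4.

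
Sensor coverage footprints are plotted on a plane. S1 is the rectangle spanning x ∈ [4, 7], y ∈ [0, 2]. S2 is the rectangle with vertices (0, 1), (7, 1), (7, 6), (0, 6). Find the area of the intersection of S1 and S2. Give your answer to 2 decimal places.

|S1∩S2|: x∈[4,7], y∈[1,2] → 3·1 = 3.

3.00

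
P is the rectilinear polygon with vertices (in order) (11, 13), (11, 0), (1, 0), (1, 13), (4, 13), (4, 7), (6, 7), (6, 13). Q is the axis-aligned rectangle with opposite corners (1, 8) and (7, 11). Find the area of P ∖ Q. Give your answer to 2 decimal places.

|P| = 118, |P∩Q| = 12.
|P ∖ Q| = |P| − |P∩Q| = 118 − 12 = 106.00.

106.00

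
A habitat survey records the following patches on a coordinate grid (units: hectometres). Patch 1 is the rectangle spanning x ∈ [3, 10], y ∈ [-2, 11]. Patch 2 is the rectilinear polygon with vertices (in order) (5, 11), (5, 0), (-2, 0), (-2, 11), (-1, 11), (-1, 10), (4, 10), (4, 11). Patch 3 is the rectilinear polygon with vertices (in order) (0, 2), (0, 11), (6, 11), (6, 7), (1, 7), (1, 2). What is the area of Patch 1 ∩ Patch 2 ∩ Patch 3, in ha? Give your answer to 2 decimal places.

7.00

The intersection is the polygon with vertices (5,7), (3,7), (3,10), (4,10), (4,11), (5,11).
By the shoelace formula its area is 7.00.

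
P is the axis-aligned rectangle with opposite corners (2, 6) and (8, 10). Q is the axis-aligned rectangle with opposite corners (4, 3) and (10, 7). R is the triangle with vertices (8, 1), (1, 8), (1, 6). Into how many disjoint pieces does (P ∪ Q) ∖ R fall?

2

(P ∪ Q) ∖ R splits into 2 disjoint pieces (area 41.5, area 0.5143).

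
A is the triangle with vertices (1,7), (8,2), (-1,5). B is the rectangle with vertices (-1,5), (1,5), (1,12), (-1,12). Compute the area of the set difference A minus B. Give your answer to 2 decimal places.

|A| = 12, |A∩B| = 2.
|A ∖ B| = |A| − |A∩B| = 12 − 2 = 10.00.

10.00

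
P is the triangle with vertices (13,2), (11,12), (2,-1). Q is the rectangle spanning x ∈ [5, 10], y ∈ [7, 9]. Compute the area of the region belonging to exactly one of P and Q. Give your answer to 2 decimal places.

60.92

|P| = 58, |Q| = 10, |P∩Q| = 3.5385.
|P △ Q| = |P| + |Q| − 2·|P∩Q| = 58 + 10 − 7.0769 = 60.92.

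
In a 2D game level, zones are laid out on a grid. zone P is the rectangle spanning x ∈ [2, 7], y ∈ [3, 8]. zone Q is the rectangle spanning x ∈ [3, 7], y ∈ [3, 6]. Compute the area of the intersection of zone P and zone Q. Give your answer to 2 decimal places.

|zone P∩zone Q|: x∈[3,7], y∈[3,6] → 4·3 = 12.

12.00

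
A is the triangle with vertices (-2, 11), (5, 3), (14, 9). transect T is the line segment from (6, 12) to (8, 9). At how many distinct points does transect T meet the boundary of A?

The segment meets the boundary at (7.455,9.818).

1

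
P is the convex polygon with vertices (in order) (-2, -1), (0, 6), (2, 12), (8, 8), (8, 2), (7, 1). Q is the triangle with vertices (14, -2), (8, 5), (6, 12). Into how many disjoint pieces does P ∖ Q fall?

1

P ∖ Q is a single connected region.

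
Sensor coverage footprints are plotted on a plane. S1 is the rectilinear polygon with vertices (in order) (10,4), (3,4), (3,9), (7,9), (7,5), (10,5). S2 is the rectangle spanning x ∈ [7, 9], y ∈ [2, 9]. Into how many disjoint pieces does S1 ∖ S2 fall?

S1 ∖ S2 splits into 2 disjoint pieces (area 1, area 20).

2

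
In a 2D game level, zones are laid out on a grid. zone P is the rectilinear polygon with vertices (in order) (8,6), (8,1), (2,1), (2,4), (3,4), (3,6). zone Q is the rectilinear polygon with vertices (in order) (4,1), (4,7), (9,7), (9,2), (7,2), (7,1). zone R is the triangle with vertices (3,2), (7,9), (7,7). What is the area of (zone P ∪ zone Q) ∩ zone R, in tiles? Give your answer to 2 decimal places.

The region (zone P ∪ zone Q) ∩ zone R is the polygon with vertices (7,7), (3,2), (5.857,7).
By the shoelace formula its area is 2.86.

2.86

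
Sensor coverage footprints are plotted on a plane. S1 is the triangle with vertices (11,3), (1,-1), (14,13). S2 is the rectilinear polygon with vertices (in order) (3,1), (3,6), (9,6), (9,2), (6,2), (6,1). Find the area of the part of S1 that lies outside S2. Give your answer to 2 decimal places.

|S1| = 44, |S1∩S2| = 16.0462.
|S1 ∖ S2| = |S1| − |S1∩S2| = 44 − 16.0462 = 27.95.

27.95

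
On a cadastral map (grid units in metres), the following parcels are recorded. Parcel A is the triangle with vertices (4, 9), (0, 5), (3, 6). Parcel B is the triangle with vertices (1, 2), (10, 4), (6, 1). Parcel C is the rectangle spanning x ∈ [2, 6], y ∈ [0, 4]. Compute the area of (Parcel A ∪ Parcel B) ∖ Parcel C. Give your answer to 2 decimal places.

8.43

|Parcel A ∪ Parcel B| = 13.5.
|(Parcel A ∪ Parcel B) ∩ Parcel C| = 5.0667.
|(Parcel A ∪ Parcel B) ∖ Parcel C| = 13.5 − 5.0667 = 8.43.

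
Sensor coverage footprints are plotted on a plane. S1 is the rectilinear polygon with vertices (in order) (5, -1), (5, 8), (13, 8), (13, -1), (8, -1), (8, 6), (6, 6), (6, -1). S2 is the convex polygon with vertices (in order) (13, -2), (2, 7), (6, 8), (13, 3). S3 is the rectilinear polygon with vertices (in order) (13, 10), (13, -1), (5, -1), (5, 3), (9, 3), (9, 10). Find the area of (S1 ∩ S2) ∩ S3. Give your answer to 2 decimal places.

The region (S1 ∩ S2) ∩ S3 is the polygon with vertices (13,3), (13,-1), (11.778,-1), (8,2.091), (8,3), (9,3), (9,5.857).
By the shoelace formula its area is 19.88.

19.88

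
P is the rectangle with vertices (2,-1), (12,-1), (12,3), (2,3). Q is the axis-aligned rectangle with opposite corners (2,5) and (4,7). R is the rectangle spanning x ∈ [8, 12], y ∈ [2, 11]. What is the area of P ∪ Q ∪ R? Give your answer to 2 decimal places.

By inclusion–exclusion:
Individual areas: |P| = 40, |Q| = 4, |R| = 36.
|P∩Q| = 0 (no overlap).
|P∩R|: x∈[8,12], y∈[2,3] → 4·1 = 4.
|Q∩R| = 0 (no overlap).
|P∩Q∩R| = 0.
|P ∪ Q ∪ R| = 80 − 4 + 0 = 76.00.

76.00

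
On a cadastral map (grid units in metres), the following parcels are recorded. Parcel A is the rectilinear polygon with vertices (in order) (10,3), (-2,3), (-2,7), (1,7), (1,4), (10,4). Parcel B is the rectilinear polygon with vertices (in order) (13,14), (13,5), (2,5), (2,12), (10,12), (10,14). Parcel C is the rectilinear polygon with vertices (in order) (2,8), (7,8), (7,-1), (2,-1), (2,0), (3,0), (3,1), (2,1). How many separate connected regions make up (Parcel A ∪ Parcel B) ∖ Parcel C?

(Parcel A ∪ Parcel B) ∖ Parcel C splits into 3 disjoint pieces (area 13, area 3, area 68).

3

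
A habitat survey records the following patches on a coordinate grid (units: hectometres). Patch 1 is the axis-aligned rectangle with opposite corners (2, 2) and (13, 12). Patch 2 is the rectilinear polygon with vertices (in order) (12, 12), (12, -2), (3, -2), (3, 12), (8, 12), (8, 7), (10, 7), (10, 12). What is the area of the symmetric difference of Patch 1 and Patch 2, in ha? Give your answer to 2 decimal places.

|Patch 1| = 110, |Patch 2| = 116, |Patch 1∩Patch 2| = 80.
|Patch 1 △ Patch 2| = |Patch 1| + |Patch 2| − 2·|Patch 1∩Patch 2| = 110 + 116 − 160 = 66.00.

66.00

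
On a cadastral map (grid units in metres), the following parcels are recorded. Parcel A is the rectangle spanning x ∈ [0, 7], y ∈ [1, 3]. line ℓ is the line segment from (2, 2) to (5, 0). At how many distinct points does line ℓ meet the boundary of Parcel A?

The segment meets the boundary at (3.5,1).

1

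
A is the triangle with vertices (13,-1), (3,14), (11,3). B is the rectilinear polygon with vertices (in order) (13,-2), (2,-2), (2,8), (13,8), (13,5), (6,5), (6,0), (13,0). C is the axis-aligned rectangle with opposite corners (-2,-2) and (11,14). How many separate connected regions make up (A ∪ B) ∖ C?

(A ∪ B) ∖ C splits into 2 disjoint pieces (area 6, area 4.9167).

2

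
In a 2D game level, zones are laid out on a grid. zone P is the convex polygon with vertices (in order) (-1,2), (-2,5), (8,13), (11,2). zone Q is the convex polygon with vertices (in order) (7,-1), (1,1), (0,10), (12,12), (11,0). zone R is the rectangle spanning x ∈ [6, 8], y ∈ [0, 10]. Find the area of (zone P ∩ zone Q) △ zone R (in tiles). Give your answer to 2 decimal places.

|zone P ∩ zone Q| = 73.3789.
|(zone P ∩ zone Q) ∩ zone R| = 16.
|(zone P ∩ zone Q) △ zone R| = 73.3789 + 20 − 32 = 61.38.

61.38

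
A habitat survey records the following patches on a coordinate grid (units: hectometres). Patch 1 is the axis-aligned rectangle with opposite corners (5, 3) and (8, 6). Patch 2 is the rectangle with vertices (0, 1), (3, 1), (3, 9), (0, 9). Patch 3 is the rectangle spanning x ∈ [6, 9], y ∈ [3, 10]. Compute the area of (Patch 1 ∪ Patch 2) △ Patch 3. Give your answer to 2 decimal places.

42.00

|Patch 1 ∪ Patch 2| = 33.
|(Patch 1 ∪ Patch 2) ∩ Patch 3| = 6.
|(Patch 1 ∪ Patch 2) △ Patch 3| = 33 + 21 − 12 = 42.00.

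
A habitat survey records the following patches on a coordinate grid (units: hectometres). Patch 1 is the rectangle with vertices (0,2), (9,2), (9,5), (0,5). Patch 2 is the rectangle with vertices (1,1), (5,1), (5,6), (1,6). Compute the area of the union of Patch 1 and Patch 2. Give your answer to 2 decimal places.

35.00

By inclusion–exclusion:
Individual areas: |Patch 1| = 27, |Patch 2| = 20.
|Patch 1∩Patch 2|: x∈[1,5], y∈[2,5] → 4·3 = 12.
|Patch 1 ∪ Patch 2| = 47 − 12 = 35.00.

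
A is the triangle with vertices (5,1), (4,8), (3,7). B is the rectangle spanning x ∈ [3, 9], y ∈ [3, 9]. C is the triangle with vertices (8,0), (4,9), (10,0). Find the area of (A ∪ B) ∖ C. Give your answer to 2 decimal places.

32.38

|A ∪ B| = 36.381.
|(A ∪ B) ∩ C| = 4.
|(A ∪ B) ∖ C| = 36.381 − 4 = 32.38.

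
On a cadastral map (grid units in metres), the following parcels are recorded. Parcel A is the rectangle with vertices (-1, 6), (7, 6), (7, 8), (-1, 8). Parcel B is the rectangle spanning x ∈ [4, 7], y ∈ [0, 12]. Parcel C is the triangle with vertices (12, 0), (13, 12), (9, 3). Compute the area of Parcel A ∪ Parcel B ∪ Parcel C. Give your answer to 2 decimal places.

By inclusion–exclusion:
Individual areas: |Parcel A| = 16, |Parcel B| = 36, |Parcel C| = 19.5.
|Parcel A∩Parcel B|: x∈[4,7], y∈[6,8] → 3·2 = 6.
|Parcel A∩Parcel C| = 0.
|Parcel B∩Parcel C| = 0.
|Parcel A∩Parcel B∩Parcel C| = 0.
|Parcel A ∪ Parcel B ∪ Parcel C| = 71.5 − 6 + 0 = 65.50.

65.50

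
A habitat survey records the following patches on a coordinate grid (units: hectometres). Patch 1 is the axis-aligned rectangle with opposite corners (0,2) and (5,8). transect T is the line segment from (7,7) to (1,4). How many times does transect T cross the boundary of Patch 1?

The segment meets the boundary at (5,6).

1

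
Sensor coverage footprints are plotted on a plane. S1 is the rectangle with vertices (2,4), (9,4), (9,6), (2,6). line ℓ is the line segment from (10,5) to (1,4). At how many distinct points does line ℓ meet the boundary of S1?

2

The segment meets the boundary at (2,4.111), (9,4.889).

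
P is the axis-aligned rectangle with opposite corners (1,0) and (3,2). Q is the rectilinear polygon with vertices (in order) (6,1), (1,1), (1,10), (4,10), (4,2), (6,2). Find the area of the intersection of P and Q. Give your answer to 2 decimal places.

2.00

The intersection is the polygon with vertices (3,2), (3,1), (1,1), (1,2).
By the shoelace formula its area is 2.00.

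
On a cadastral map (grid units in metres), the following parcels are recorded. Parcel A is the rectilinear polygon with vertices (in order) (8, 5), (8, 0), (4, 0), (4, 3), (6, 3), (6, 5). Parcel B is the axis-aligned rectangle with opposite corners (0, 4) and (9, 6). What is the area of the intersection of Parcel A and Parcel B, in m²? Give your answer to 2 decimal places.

The intersection is the polygon with vertices (8,4), (6,4), (6,5), (8,5).
By the shoelace formula its area is 2.00.

2.00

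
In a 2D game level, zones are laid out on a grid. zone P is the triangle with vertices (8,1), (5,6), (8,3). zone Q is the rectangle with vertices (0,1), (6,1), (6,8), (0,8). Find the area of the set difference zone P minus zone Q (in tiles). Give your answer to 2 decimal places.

|zone P| = 3, |zone P∩zone Q| = 0.3333.
|zone P ∖ zone Q| = |zone P| − |zone P∩zone Q| = 3 − 0.3333 = 2.67.

2.67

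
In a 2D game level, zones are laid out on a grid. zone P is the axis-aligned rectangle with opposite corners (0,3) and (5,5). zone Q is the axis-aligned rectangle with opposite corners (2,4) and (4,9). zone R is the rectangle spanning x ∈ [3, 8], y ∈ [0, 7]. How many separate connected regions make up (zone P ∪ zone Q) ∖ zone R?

1

(zone P ∪ zone Q) ∖ zone R is a single connected region.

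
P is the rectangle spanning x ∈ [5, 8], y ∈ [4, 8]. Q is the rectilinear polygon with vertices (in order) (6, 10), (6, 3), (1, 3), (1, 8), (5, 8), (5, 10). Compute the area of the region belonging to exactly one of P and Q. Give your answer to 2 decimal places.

31.00

|P| = 12, |Q| = 27, |P∩Q| = 4.
|P △ Q| = |P| + |Q| − 2·|P∩Q| = 12 + 27 − 8 = 31.00.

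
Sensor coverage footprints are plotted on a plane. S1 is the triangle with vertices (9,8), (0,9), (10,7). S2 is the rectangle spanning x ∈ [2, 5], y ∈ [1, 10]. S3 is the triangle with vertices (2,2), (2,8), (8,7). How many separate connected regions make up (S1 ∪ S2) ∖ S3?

(S1 ∪ S2) ∖ S3 splits into 2 disjoint pieces (area 9.8167, area 6.75).

2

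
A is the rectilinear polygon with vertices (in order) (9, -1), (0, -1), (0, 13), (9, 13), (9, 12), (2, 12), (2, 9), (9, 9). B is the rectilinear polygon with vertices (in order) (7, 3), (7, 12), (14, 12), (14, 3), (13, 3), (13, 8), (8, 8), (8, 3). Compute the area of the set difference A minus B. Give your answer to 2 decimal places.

98.00

|A| = 105, |A∩B| = 7.
|A ∖ B| = |A| − |A∩B| = 105 − 7 = 98.00.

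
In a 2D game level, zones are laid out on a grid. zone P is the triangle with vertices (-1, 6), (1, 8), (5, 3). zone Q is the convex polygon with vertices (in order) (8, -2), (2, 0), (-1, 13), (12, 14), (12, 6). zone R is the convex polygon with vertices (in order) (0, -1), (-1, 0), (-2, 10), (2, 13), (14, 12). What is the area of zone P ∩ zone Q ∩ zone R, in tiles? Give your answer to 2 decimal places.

The intersection is the polygon with vertices (4.705,3.369), (4.55,3.225), (0.826,5.087), (0.312,7.312), (1,8).
By the shoelace formula its area is 7.15.

7.15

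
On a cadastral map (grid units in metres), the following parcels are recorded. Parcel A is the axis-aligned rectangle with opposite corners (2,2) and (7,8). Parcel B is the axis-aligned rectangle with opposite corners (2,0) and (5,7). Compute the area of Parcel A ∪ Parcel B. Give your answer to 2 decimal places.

36.00

By inclusion–exclusion:
Individual areas: |Parcel A| = 30, |Parcel B| = 21.
|Parcel A∩Parcel B|: x∈[2,5], y∈[2,7] → 3·5 = 15.
|Parcel A ∪ Parcel B| = 51 − 15 = 36.00.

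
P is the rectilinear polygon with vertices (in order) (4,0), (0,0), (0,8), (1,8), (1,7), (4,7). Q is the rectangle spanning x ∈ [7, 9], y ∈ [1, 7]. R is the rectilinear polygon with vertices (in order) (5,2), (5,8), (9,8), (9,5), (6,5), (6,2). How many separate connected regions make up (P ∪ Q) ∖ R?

(P ∪ Q) ∖ R splits into 2 disjoint pieces (area 29, area 8).

2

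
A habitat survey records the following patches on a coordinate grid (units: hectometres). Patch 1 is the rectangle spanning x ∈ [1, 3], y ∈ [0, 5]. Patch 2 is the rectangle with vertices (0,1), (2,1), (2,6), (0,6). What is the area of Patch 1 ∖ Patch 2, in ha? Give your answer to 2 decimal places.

|Patch 1∩Patch 2|: x∈[1,2], y∈[1,5] → 1·4 = 4.
|Patch 1| = 10.
|Patch 1 ∖ Patch 2| = |Patch 1| − |Patch 1∩Patch 2| = 10 − 4 = 6.00.

6.00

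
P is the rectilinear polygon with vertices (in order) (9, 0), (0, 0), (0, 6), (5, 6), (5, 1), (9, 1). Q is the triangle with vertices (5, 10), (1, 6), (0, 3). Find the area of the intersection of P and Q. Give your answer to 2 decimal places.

The intersection is the polygon with vertices (2.143,6), (0,3), (1,6).
By the shoelace formula its area is 1.71.

1.71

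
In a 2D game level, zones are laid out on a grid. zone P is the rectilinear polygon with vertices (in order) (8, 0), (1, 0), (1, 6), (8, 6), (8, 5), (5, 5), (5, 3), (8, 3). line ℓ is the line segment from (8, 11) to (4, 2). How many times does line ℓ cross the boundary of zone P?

3

The segment meets the boundary at (5,4.25), (5.778,6), (5.333,5).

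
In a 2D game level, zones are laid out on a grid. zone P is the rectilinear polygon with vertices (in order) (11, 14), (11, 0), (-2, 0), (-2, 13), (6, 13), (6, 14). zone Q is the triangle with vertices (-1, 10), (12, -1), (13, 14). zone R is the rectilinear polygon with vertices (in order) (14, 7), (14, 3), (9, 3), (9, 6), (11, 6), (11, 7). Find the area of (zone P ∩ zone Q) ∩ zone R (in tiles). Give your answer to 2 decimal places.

6.00

|zone P ∩ zone Q| = 81.4805.
|(zone P ∩ zone Q) ∩ zone R| = 6.00.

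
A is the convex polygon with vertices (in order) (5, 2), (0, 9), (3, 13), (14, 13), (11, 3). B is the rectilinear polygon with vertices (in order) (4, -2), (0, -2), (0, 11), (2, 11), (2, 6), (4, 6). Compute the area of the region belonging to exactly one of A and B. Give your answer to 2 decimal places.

|A| = 109.5, |B| = 42, |A∩B| = 7.7143.
|A △ B| = |A| + |B| − 2·|A∩B| = 109.5 + 42 − 15.4286 = 136.07.

136.07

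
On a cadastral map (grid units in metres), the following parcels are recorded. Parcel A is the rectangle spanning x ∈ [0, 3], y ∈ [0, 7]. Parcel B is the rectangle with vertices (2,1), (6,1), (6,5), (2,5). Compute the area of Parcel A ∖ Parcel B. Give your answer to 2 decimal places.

17.00

|Parcel A∩Parcel B|: x∈[2,3], y∈[1,5] → 1·4 = 4.
|Parcel A| = 21.
|Parcel A ∖ Parcel B| = |Parcel A| − |Parcel A∩Parcel B| = 21 − 4 = 17.00.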